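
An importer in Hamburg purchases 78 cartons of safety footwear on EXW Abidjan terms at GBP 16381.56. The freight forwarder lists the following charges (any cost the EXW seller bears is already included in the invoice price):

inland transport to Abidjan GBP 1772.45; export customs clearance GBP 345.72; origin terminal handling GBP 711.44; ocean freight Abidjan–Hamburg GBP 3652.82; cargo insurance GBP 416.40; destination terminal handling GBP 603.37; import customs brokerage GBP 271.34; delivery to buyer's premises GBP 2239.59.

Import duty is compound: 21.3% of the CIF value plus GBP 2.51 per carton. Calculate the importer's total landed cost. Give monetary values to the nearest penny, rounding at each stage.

Total landed cost: GBP 31549.19

EXW: the seller makes goods available at their premises; the buyer bears all onward costs.
CIF value = EXW price + inland to port + export clearance + origin terminal + freight + insurance = 16381.56 + 1772.45 + 345.72 + 711.44 + 3652.82 + 416.40 = 23280.39
Ad valorem component: 23280.39 × 21.3% = 4958.72
Specific component: 78 × 2.51 = 195.78
Import duty = 4958.72 + 195.78 = 5154.50
Buyer bears: inland to port 1772.45 + export clearance 345.72 + origin terminal 711.44 + freight 3652.82 + insurance 416.40 + destination terminal 603.37 + brokerage 271.34 + delivery 2239.59 + duty 5154.50 = 15167.63
Landed cost = invoice 16381.56 + 15167.63 = 31549.19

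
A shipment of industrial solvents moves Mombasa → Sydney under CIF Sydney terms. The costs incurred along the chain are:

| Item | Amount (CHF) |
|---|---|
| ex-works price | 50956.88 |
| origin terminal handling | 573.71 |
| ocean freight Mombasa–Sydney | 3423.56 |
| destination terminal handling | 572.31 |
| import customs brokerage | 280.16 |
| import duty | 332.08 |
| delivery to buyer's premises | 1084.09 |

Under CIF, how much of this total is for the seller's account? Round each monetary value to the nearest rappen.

Seller's account: CHF 54954.15

CIF: the seller pays costs through ocean freight and marine insurance to the destination port.
Seller's account: goods 50956.88 + origin terminal 573.71 + freight 3423.56 = 54954.15
Buyer's account: destination terminal 572.31 + brokerage 280.16 + duty 332.08 + delivery 1084.09 = 2268.64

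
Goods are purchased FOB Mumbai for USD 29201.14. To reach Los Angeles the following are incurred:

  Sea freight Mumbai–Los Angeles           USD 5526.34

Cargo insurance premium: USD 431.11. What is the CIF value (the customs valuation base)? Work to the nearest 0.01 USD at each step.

CIF value: USD 35158.59

CIF = FOB price + freight + insurance
CIF = 29201.14 + 5526.34 + 431.11 = 35158.59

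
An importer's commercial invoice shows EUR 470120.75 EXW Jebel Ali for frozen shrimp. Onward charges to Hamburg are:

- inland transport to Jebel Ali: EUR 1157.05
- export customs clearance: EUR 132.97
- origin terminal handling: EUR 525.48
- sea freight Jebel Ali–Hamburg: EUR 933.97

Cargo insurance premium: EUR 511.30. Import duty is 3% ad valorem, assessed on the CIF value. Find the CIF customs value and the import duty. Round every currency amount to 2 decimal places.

CIF value: EUR 473381.52; import duty: EUR 14201.45

CIF = EXW price + pre-shipment costs + freight + insurance
CIF = 470120.75 + 1157.05 + 132.97 + 525.48 + 933.97 + 511.30 = 473381.52
Import duty = 473381.52 × 3% = 14201.45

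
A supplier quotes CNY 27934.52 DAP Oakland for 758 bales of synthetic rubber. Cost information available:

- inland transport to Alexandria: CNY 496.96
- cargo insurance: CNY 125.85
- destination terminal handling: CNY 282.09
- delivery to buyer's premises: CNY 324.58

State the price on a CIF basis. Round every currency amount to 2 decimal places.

Not relevant to the conversion: insurance, inland to port — on the seller under both DAP and CIF; already in the DAP price and stays in the CIF price.
From DAP to CIF, the seller no longer bears: destination terminal, delivery.
CIF price = 27934.52 − 282.09 − 324.58 = 27327.85

CIF price: CNY 27327.85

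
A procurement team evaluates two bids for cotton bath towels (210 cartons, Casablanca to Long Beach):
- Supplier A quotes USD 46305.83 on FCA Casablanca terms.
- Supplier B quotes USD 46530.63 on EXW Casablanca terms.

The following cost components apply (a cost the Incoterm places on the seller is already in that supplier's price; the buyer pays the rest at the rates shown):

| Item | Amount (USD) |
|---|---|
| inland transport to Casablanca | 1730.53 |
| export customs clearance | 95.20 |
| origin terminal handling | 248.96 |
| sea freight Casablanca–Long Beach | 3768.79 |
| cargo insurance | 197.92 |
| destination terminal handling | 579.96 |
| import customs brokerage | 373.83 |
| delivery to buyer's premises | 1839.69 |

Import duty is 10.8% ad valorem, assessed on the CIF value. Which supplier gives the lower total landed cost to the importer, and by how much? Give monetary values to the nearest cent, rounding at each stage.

Supplier A (FCA):
CIF value = FCA price + origin terminal + freight + insurance = 46305.83 + 248.96 + 3768.79 + 197.92 = 50521.50
Import duty = 50521.50 × 10.8% = 5456.32
Buyer bears (A): 248.96 + 3768.79 + 197.92 + 579.96 + 373.83 + 1839.69 = 7009.15
Landed cost (A) = invoice 46305.83 + 7009.15 + duty 5456.32 = 58771.30
Supplier B (EXW):
CIF value = EXW price + inland to port + export clearance + origin terminal + freight + insurance = 46530.63 + 1730.53 + 95.20 + 248.96 + 3768.79 + 197.92 = 52572.03
Import duty = 52572.03 × 10.8% = 5677.78
Buyer bears (B): 1730.53 + 95.20 + 248.96 + 3768.79 + 197.92 + 579.96 + 373.83 + 1839.69 = 8834.88
Landed cost (B) = invoice 46530.63 + 8834.88 + duty 5677.78 = 61043.29
Difference = |58771.30 − 61043.29| = 2271.99

Supplier A is cheaper by USD 2271.99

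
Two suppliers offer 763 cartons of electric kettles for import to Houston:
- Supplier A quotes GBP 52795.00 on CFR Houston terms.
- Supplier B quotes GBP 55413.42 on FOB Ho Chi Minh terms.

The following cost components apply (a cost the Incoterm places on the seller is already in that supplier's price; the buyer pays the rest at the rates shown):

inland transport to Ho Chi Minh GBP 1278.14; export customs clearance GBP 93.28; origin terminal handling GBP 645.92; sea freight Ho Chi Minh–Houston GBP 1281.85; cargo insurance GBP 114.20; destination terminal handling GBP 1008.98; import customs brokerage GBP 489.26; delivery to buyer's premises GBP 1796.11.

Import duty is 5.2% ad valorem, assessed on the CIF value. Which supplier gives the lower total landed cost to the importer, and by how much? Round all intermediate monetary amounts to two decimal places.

Supplier A is cheaper by GBP 4103.08

Supplier A (CFR):
CIF value = CFR price + insurance = 52795.00 + 114.20 = 52909.20
Import duty = 52909.20 × 5.2% = 2751.28
Buyer bears (A): 114.20 + 1008.98 + 489.26 + 1796.11 = 3408.55
Landed cost (A) = invoice 52795.00 + 3408.55 + duty 2751.28 = 58954.83
Supplier B (FOB):
CIF value = FOB price + freight + insurance = 55413.42 + 1281.85 + 114.20 = 56809.47
Import duty = 56809.47 × 5.2% = 2954.09
Buyer bears (B): 1281.85 + 114.20 + 1008.98 + 489.26 + 1796.11 = 4690.40
Landed cost (B) = invoice 55413.42 + 4690.40 + duty 2954.09 = 63057.91
Difference = |58954.83 − 63057.91| = 4103.08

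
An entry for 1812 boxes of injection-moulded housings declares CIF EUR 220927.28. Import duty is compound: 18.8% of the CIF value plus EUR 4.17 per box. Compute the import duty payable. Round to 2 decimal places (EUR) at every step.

Import duty: EUR 49090.37

Ad valorem component: 220927.28 × 18.8% = 41534.33
Specific component: 1812 × 4.17 = 7556.04
Import duty = 41534.33 + 7556.04 = 49090.37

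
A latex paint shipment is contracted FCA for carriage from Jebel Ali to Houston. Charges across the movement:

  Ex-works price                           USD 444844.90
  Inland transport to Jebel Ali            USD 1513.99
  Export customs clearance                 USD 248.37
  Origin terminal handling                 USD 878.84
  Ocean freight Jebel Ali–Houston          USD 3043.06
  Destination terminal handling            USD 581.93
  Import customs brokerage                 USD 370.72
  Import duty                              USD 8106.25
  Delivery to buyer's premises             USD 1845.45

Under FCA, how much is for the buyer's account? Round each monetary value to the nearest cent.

FCA: the seller delivers export-cleared goods to the carrier; the buyer bears costs from that point.
Seller's account: goods 444844.90 + inland to port 1513.99 + export clearance 248.37 = 446607.26
Buyer's account: origin terminal 878.84 + freight 3043.06 + destination terminal 581.93 + brokerage 370.72 + duty 8106.25 + delivery 1845.45 = 14826.25

Buyer's account: USD 14826.25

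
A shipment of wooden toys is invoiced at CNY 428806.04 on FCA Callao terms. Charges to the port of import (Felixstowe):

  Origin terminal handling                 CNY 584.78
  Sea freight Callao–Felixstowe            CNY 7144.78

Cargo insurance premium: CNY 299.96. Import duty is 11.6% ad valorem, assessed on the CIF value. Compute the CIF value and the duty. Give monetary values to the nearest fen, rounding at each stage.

CIF = FCA price + pre-shipment costs + freight + insurance
CIF = 428806.04 + 584.78 + 7144.78 + 299.96 = 436835.56
Import duty = 436835.56 × 11.6% = 50672.92

CIF value: CNY 436835.56; import duty: CNY 50672.92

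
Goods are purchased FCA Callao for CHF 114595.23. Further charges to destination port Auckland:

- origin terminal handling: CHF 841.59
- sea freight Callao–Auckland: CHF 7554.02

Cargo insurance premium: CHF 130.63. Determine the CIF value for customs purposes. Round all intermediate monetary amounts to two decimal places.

CIF = FCA price + pre-shipment costs + freight + insurance
CIF = 114595.23 + 841.59 + 7554.02 + 130.63 = 123121.47

CIF value: CHF 123121.47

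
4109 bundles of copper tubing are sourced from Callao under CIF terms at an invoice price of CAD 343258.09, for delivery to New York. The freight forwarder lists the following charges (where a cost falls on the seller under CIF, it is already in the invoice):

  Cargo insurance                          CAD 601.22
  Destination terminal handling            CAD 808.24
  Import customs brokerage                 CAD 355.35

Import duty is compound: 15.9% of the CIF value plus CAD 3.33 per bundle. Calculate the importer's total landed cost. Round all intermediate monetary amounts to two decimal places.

Total landed cost: CAD 412682.69

CIF: the seller pays costs through ocean freight and marine insurance to the destination port.
Already in the invoice (seller's account under CIF): insurance — exclude.
The CIF price already equals the CIF value: 343258.09
Ad valorem component: 343258.09 × 15.9% = 54578.04
Specific component: 4109 × 3.33 = 13682.97
Import duty = 54578.04 + 13682.97 = 68261.01
Buyer bears: destination terminal 808.24 + brokerage 355.35 + duty 68261.01 = 69424.60
Landed cost = invoice 343258.09 + 69424.60 = 412682.69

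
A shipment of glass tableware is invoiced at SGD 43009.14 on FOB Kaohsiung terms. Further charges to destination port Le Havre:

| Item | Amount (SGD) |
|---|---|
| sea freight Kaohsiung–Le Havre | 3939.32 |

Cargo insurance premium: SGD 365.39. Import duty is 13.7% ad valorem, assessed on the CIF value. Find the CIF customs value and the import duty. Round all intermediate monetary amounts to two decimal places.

CIF value: SGD 47313.85; import duty: SGD 6482.00

CIF = FOB price + freight + insurance
CIF = 43009.14 + 3939.32 + 365.39 = 47313.85
Import duty = 47313.85 × 13.7% = 6482.00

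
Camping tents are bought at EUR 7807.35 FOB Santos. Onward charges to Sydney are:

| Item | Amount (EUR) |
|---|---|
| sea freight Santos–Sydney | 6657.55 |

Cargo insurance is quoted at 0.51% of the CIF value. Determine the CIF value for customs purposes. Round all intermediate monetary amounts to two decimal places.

CIF value: EUR 14539.05

Let C be the CIF value. C = FOB price + freight + 0.51% × C
C − 0.51% × C = 7807.35 + 6657.55
0.9949 × C = 14464.90
C = 14464.90 / 0.9949 = 14539.05
Insurance premium = 0.51% × 14539.05 = 74.15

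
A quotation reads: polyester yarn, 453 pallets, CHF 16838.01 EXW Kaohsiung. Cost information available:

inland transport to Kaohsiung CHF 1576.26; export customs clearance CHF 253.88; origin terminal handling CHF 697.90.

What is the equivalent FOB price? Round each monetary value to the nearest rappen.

From EXW to FOB, the seller additionally bears: inland to port, export clearance, origin terminal.
FOB price = 16838.01 + 1576.26 + 253.88 + 697.90 = 19366.05

FOB price: CHF 19366.05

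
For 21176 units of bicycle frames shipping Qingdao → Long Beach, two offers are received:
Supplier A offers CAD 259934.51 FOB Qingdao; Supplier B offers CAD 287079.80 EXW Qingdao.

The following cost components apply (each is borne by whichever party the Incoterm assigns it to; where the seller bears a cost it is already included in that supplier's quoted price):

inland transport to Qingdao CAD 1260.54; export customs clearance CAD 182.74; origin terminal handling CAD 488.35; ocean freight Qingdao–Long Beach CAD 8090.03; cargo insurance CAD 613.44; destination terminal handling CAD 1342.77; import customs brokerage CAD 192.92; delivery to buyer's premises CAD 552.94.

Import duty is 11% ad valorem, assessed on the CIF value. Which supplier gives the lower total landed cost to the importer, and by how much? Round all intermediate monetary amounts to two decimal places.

Supplier A is cheaper by CAD 32275.38

Supplier A (FOB):
CIF value = FOB price + freight + insurance = 259934.51 + 8090.03 + 613.44 = 268637.98
Import duty = 268637.98 × 11% = 29550.18
Buyer bears (A): 8090.03 + 613.44 + 1342.77 + 192.92 + 552.94 = 10792.10
Landed cost (A) = invoice 259934.51 + 10792.10 + duty 29550.18 = 300276.79
Supplier B (EXW):
CIF value = EXW price + inland to port + export clearance + origin terminal + freight + insurance = 287079.80 + 1260.54 + 182.74 + 488.35 + 8090.03 + 613.44 = 297714.90
Import duty = 297714.90 × 11% = 32748.64
Buyer bears (B): 1260.54 + 182.74 + 488.35 + 8090.03 + 613.44 + 1342.77 + 192.92 + 552.94 = 12723.73
Landed cost (B) = invoice 287079.80 + 12723.73 + duty 32748.64 = 332552.17
Difference = |300276.79 − 332552.17| = 32275.38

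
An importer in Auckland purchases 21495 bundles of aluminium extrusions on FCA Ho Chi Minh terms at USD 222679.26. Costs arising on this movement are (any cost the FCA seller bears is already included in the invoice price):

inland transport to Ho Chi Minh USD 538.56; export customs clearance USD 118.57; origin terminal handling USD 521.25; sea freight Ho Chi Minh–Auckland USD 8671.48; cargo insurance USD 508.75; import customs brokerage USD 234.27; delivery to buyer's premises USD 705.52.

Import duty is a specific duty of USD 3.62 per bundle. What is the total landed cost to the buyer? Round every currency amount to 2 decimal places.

Total landed cost: USD 311132.43

FCA: the seller delivers export-cleared goods to the carrier; the buyer bears costs from that point.
Already in the invoice (seller's account under FCA): inland to port, export clearance — exclude.
CIF value = FCA price + origin terminal + freight + insurance = 222679.26 + 521.25 + 8671.48 + 508.75 = 232380.74
Import duty = 21495 × 3.62 = 77811.90
Buyer bears: origin terminal 521.25 + freight 8671.48 + insurance 508.75 + brokerage 234.27 + delivery 705.52 + duty 77811.90 = 88453.17
Landed cost = invoice 222679.26 + 88453.17 = 311132.43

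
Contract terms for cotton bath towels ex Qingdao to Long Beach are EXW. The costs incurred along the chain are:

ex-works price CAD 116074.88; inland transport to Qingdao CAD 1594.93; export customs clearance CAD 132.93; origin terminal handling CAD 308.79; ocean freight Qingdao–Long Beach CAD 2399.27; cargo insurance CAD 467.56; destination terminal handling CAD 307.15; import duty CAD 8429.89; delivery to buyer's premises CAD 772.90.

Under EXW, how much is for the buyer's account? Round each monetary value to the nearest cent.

Buyer's account: CAD 14413.42

EXW: the seller makes goods available at their premises; the buyer bears all onward costs.
Seller's account: goods 116074.88 = 116074.88
Buyer's account: inland to port 1594.93 + export clearance 132.93 + origin terminal 308.79 + freight 2399.27 + insurance 467.56 + destination terminal 307.15 + duty 8429.89 + delivery 772.90 = 14413.42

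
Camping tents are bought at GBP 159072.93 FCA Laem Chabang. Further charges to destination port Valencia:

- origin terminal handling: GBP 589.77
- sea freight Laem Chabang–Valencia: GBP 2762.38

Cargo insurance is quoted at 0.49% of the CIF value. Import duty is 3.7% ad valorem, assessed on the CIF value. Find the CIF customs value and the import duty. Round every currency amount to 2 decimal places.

CIF value: GBP 163224.88; import duty: GBP 6039.32

Let C be the CIF value. C = FCA price + pre-shipment costs + freight + 0.49% × C
C − 0.49% × C = 159072.93 + 589.77 + 2762.38
0.9951 × C = 162425.08
C = 162425.08 / 0.9951 = 163224.88
Insurance premium = 0.49% × 163224.88 = 799.80
Import duty = 163224.88 × 3.7% = 6039.32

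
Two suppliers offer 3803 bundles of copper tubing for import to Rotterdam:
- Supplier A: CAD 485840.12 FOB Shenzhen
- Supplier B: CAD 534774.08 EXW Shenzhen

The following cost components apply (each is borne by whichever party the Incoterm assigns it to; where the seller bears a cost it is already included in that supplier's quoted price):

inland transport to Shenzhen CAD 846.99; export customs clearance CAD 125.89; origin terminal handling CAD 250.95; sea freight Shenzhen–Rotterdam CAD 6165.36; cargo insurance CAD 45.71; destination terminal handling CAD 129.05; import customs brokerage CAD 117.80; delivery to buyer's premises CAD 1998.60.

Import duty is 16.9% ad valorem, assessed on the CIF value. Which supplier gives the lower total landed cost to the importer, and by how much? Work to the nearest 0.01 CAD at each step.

Supplier A (FOB):
CIF value = FOB price + freight + insurance = 485840.12 + 6165.36 + 45.71 = 492051.19
Import duty = 492051.19 × 16.9% = 83156.65
Buyer bears (A): 6165.36 + 45.71 + 129.05 + 117.80 + 1998.60 = 8456.52
Landed cost (A) = invoice 485840.12 + 8456.52 + duty 83156.65 = 577453.29
Supplier B (EXW):
CIF value = EXW price + inland to port + export clearance + origin terminal + freight + insurance = 534774.08 + 846.99 + 125.89 + 250.95 + 6165.36 + 45.71 = 542208.98
Import duty = 542208.98 × 16.9% = 91633.32
Buyer bears (B): 846.99 + 125.89 + 250.95 + 6165.36 + 45.71 + 129.05 + 117.80 + 1998.60 = 9680.35
Landed cost (B) = invoice 534774.08 + 9680.35 + duty 91633.32 = 636087.75
Difference = |577453.29 − 636087.75| = 58634.46

Supplier A is cheaper by CAD 58634.46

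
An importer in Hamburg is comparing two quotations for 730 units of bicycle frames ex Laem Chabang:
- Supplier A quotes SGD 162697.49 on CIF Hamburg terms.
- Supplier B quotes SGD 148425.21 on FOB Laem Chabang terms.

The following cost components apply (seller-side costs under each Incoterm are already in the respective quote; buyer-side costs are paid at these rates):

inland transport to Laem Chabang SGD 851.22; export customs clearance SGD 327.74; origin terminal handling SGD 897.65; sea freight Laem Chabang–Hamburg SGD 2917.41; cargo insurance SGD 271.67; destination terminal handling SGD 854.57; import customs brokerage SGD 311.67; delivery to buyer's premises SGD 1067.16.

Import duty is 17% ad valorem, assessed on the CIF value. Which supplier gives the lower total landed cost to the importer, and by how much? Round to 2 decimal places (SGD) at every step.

Supplier A (CIF):
The CIF price already equals the CIF value: 162697.49
Import duty = 162697.49 × 17% = 27658.57
Buyer bears (A): 854.57 + 311.67 + 1067.16 = 2233.40
Landed cost (A) = invoice 162697.49 + 2233.40 + duty 27658.57 = 192589.46
Supplier B (FOB):
CIF value = FOB price + freight + insurance = 148425.21 + 2917.41 + 271.67 = 151614.29
Import duty = 151614.29 × 17% = 25774.43
Buyer bears (B): 2917.41 + 271.67 + 854.57 + 311.67 + 1067.16 = 5422.48
Landed cost (B) = invoice 148425.21 + 5422.48 + duty 25774.43 = 179622.12
Difference = |192589.46 − 179622.12| = 12967.34

Supplier B is cheaper by SGD 12967.34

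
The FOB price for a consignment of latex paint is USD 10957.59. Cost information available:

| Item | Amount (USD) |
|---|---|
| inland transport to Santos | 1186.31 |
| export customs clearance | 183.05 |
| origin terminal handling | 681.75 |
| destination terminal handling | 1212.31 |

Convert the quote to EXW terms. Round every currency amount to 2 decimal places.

Not relevant to the conversion: destination terminal — on the buyer under both terms; not part of either seller's price.
From FOB to EXW, the seller no longer bears: inland to port, export clearance, origin terminal.
EXW price = 10957.59 − 1186.31 − 183.05 − 681.75 = 8906.48

EXW price: USD 8906.48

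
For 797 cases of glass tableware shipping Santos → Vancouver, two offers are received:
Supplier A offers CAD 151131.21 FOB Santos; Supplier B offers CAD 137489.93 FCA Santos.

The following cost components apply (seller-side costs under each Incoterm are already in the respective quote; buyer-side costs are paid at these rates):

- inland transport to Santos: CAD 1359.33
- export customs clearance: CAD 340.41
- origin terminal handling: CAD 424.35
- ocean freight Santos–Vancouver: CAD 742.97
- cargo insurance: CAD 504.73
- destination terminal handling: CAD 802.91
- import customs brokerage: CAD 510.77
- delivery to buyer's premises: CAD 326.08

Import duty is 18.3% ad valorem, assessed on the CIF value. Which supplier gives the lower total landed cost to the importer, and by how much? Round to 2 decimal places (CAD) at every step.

Supplier A (FOB):
CIF value = FOB price + freight + insurance = 151131.21 + 742.97 + 504.73 = 152378.91
Import duty = 152378.91 × 18.3% = 27885.34
Buyer bears (A): 742.97 + 504.73 + 802.91 + 510.77 + 326.08 = 2887.46
Landed cost (A) = invoice 151131.21 + 2887.46 + duty 27885.34 = 181904.01
Supplier B (FCA):
CIF value = FCA price + origin terminal + freight + insurance = 137489.93 + 424.35 + 742.97 + 504.73 = 139161.98
Import duty = 139161.98 × 18.3% = 25466.64
Buyer bears (B): 424.35 + 742.97 + 504.73 + 802.91 + 510.77 + 326.08 = 3311.81
Landed cost (B) = invoice 137489.93 + 3311.81 + duty 25466.64 = 166268.38
Difference = |181904.01 − 166268.38| = 15635.63

Supplier B is cheaper by CAD 15635.63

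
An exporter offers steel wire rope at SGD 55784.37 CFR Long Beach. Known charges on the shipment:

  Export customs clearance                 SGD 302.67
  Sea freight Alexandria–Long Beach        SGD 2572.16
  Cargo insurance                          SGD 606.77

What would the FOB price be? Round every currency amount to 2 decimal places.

FOB price: SGD 53212.21

Not relevant to the conversion: export clearance — on the seller under both CFR and FOB; already in the CFR price and stays in the FOB price. insurance — on the buyer under both terms; not part of either seller's price.
From CFR to FOB, the seller no longer bears: freight.
FOB price = 55784.37 − 2572.16 = 53212.21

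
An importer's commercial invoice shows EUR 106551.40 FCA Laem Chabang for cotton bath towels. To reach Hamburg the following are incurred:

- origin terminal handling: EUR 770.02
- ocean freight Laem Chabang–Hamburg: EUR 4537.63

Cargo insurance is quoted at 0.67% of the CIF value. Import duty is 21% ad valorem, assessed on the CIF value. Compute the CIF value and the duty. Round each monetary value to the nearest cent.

CIF value: EUR 112613.56; import duty: EUR 23648.85

Let C be the CIF value. C = FCA price + pre-shipment costs + freight + 0.67% × C
C − 0.67% × C = 106551.40 + 770.02 + 4537.63
0.9933 × C = 111859.05
C = 111859.05 / 0.9933 = 112613.56
Insurance premium = 0.67% × 112613.56 = 754.51
Import duty = 112613.56 × 21% = 23648.85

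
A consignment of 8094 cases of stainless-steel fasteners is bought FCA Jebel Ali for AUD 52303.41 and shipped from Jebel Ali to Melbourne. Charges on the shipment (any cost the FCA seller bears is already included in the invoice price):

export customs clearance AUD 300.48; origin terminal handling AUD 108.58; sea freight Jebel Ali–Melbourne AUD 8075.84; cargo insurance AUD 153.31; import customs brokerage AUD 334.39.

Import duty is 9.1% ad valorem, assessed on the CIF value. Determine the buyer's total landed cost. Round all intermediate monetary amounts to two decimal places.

FCA: the seller delivers export-cleared goods to the carrier; the buyer bears costs from that point.
Already in the invoice (seller's account under FCA): export clearance — exclude.
CIF value = FCA price + origin terminal + freight + insurance = 52303.41 + 108.58 + 8075.84 + 153.31 = 60641.14
Import duty = 60641.14 × 9.1% = 5518.34
Buyer bears: origin terminal 108.58 + freight 8075.84 + insurance 153.31 + brokerage 334.39 + duty 5518.34 = 14190.46
Landed cost = invoice 52303.41 + 14190.46 = 66493.87

Total landed cost: AUD 66493.87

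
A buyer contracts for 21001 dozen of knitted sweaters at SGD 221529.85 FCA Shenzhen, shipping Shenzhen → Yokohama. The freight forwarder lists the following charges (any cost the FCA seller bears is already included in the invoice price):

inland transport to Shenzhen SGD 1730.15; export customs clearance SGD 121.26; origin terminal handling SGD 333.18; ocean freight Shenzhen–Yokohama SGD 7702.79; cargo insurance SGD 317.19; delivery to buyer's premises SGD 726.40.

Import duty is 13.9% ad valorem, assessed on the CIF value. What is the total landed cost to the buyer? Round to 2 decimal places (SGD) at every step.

FCA: the seller delivers export-cleared goods to the carrier; the buyer bears costs from that point.
Already in the invoice (seller's account under FCA): inland to port, export clearance — exclude.
CIF value = FCA price + origin terminal + freight + insurance = 221529.85 + 333.18 + 7702.79 + 317.19 = 229883.01
Import duty = 229883.01 × 13.9% = 31953.74
Buyer bears: origin terminal 333.18 + freight 7702.79 + insurance 317.19 + delivery 726.40 + duty 31953.74 = 41033.30
Landed cost = invoice 221529.85 + 41033.30 = 262563.15

Total landed cost: SGD 262563.15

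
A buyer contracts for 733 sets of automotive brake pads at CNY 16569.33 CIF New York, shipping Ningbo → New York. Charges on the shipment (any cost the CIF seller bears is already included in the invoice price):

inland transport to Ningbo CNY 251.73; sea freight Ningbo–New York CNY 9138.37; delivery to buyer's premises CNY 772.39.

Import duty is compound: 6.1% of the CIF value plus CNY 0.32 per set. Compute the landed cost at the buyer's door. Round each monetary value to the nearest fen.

CIF: the seller pays costs through ocean freight and marine insurance to the destination port.
Already in the invoice (seller's account under CIF): inland to port, freight — exclude.
The CIF price already equals the CIF value: 16569.33
Ad valorem component: 16569.33 × 6.1% = 1010.73
Specific component: 733 × 0.32 = 234.56
Import duty = 1010.73 + 234.56 = 1245.29
Buyer bears: delivery 772.39 + duty 1245.29 = 2017.68
Landed cost = invoice 16569.33 + 2017.68 = 18587.01

Total landed cost: CNY 18587.01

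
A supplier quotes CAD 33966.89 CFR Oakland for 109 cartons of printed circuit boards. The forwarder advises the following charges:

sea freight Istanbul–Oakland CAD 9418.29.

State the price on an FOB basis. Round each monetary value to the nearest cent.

From CFR to FOB, the seller no longer bears: freight.
FOB price = 33966.89 − 9418.29 = 24548.60

FOB price: CAD 24548.60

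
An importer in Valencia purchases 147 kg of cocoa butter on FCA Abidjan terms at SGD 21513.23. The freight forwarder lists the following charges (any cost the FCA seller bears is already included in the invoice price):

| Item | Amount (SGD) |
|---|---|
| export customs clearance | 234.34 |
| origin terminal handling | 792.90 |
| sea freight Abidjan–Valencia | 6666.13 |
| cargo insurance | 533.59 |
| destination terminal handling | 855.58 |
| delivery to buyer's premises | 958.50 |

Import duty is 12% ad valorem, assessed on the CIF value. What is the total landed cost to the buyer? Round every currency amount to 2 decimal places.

Total landed cost: SGD 34860.63

FCA: the seller delivers export-cleared goods to the carrier; the buyer bears costs from that point.
Already in the invoice (seller's account under FCA): export clearance — exclude.
CIF value = FCA price + origin terminal + freight + insurance = 21513.23 + 792.90 + 6666.13 + 533.59 = 29505.85
Import duty = 29505.85 × 12% = 3540.70
Buyer bears: origin terminal 792.90 + freight 6666.13 + insurance 533.59 + destination terminal 855.58 + delivery 958.50 + duty 3540.70 = 13347.40
Landed cost = invoice 21513.23 + 13347.40 = 34860.63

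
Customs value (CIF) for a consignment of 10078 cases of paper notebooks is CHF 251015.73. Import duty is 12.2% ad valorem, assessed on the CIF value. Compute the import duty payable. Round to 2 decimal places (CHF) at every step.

Import duty = 251015.73 × 12.2% = 30623.92

Import duty: CHF 30623.92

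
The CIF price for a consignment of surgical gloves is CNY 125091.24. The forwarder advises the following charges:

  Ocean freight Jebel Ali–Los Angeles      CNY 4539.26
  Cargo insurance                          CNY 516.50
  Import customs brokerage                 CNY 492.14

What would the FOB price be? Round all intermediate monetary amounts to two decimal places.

FOB price: CNY 120035.48

Not relevant to the conversion: brokerage — on the buyer under both terms; not part of either seller's price.
From CIF to FOB, the seller no longer bears: freight, insurance.
FOB price = 125091.24 − 4539.26 − 516.50 = 120035.48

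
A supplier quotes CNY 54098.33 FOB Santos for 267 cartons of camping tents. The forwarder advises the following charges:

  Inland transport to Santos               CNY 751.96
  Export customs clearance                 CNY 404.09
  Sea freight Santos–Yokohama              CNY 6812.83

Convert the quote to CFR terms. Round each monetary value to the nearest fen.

Not relevant to the conversion: inland to port, export clearance — on the seller under both FOB and CFR; already in the FOB price and stays in the CFR price.
From FOB to CFR, the seller additionally bears: freight.
CFR price = 54098.33 + 6812.83 = 60911.16

CFR price: CNY 60911.16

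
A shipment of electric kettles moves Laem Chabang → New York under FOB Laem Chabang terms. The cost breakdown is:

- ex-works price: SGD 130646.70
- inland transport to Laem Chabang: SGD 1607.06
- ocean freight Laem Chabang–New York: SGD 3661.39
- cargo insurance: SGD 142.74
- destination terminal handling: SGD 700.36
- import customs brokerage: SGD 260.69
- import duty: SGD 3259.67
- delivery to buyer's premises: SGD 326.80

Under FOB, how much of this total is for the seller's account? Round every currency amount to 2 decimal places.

FOB: the seller bears costs until goods are on board at the origin port; the buyer bears freight, insurance and all costs thereafter.
Seller's account: goods 130646.70 + inland to port 1607.06 = 132253.76
Buyer's account: freight 3661.39 + insurance 142.74 + destination terminal 700.36 + brokerage 260.69 + duty 3259.67 + delivery 326.80 = 8351.65

Seller's account: SGD 132253.76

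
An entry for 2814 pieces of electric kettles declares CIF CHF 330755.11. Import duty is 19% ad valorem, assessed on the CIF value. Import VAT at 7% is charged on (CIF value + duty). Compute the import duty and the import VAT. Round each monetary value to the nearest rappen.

Import duty = 330755.11 × 19% = 62843.47
VAT base = CIF + duty = 330755.11 + 62843.47 = 393598.58
Import VAT = 393598.58 × 7% = 27551.90

Import duty: CHF 62843.47; import VAT: CHF 27551.90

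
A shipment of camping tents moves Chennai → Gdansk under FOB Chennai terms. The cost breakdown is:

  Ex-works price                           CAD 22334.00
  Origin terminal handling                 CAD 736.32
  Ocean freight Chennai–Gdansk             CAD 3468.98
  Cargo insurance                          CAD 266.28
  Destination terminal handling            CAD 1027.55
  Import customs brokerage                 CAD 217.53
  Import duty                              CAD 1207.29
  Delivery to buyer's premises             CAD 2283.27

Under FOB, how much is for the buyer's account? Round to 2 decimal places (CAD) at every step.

FOB: the seller bears costs until goods are on board at the origin port; the buyer bears freight, insurance and all costs thereafter.
Seller's account: goods 22334.00 + origin terminal 736.32 = 23070.32
Buyer's account: freight 3468.98 + insurance 266.28 + destination terminal 1027.55 + brokerage 217.53 + duty 1207.29 + delivery 2283.27 = 8470.90

Buyer's account: CAD 8470.90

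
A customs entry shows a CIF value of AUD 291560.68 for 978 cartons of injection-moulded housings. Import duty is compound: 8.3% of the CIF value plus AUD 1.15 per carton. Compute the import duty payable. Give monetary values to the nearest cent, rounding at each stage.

Import duty: AUD 25324.24

Ad valorem component: 291560.68 × 8.3% = 24199.54
Specific component: 978 × 1.15 = 1124.70
Import duty = 24199.54 + 1124.70 = 25324.24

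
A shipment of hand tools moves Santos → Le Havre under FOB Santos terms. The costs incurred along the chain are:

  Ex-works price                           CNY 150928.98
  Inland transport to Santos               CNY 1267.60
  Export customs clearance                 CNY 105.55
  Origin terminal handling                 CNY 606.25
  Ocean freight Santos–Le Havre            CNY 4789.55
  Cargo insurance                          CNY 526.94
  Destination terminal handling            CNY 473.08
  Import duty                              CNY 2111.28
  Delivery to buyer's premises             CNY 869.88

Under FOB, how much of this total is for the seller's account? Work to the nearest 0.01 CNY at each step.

FOB: the seller bears costs until goods are on board at the origin port; the buyer bears freight, insurance and all costs thereafter.
Seller's account: goods 150928.98 + inland to port 1267.60 + export clearance 105.55 + origin terminal 606.25 = 152908.38
Buyer's account: freight 4789.55 + insurance 526.94 + destination terminal 473.08 + duty 2111.28 + delivery 869.88 = 8770.73

Seller's account: CNY 152908.38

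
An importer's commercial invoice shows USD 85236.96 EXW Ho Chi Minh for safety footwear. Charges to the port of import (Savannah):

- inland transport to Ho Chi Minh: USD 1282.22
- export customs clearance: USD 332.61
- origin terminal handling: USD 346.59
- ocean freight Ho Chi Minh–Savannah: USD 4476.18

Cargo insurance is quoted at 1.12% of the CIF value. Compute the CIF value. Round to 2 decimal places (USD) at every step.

CIF value: USD 92712.94

Let C be the CIF value. C = EXW price + pre-shipment costs + freight + 1.12% × C
C − 1.12% × C = 85236.96 + 1282.22 + 332.61 + 346.59 + 4476.18
0.9888 × C = 91674.56
C = 91674.56 / 0.9888 = 92712.94
Insurance premium = 1.12% × 92712.94 = 1038.38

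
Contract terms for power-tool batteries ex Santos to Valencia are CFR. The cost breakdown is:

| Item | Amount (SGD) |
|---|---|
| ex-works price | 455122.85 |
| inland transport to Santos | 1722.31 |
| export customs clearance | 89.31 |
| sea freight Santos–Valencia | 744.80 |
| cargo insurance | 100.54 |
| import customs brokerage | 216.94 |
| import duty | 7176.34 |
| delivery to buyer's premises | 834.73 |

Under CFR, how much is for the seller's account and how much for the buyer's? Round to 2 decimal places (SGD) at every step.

CFR: the seller pays costs through ocean freight to the destination port, but not insurance.
Seller's account: goods 455122.85 + inland to port 1722.31 + export clearance 89.31 + freight 744.80 = 457679.27
Buyer's account: insurance 100.54 + brokerage 216.94 + duty 7176.34 + delivery 834.73 = 8328.55

Seller: SGD 457679.27; buyer: SGD 8328.55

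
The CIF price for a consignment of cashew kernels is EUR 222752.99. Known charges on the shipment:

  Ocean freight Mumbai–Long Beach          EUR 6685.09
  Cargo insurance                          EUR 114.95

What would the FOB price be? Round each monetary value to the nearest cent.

From CIF to FOB, the seller no longer bears: freight, insurance.
FOB price = 222752.99 − 6685.09 − 114.95 = 215952.95

FOB price: EUR 215952.95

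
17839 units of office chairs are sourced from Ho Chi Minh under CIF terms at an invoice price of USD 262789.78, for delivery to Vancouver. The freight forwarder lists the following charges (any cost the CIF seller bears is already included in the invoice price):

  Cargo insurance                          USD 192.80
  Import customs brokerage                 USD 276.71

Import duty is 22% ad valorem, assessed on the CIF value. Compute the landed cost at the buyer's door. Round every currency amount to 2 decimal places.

Total landed cost: USD 320880.24

CIF: the seller pays costs through ocean freight and marine insurance to the destination port.
Already in the invoice (seller's account under CIF): insurance — exclude.
The CIF price already equals the CIF value: 262789.78
Import duty = 262789.78 × 22% = 57813.75
Buyer bears: brokerage 276.71 + duty 57813.75 = 58090.46
Landed cost = invoice 262789.78 + 58090.46 = 320880.24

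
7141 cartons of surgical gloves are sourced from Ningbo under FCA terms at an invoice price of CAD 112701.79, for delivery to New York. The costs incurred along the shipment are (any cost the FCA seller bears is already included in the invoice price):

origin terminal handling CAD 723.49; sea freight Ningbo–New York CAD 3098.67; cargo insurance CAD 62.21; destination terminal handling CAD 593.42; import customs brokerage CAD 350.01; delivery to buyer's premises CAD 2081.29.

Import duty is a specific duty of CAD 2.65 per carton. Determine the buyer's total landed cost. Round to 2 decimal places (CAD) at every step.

FCA: the seller delivers export-cleared goods to the carrier; the buyer bears costs from that point.
CIF value = FCA price + origin terminal + freight + insurance = 112701.79 + 723.49 + 3098.67 + 62.21 = 116586.16
Import duty = 7141 × 2.65 = 18923.65
Buyer bears: origin terminal 723.49 + freight 3098.67 + insurance 62.21 + destination terminal 593.42 + brokerage 350.01 + delivery 2081.29 + duty 18923.65 = 25832.74
Landed cost = invoice 112701.79 + 25832.74 = 138534.53

Total landed cost: CAD 138534.53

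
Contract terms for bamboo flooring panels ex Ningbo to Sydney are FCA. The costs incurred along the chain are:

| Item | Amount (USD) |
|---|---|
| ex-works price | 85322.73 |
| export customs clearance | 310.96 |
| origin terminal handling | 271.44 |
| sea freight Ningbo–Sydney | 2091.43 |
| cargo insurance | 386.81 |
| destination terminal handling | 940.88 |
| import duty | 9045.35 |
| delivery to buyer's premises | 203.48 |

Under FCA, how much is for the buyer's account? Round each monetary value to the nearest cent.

Buyer's account: USD 12939.39

FCA: the seller delivers export-cleared goods to the carrier; the buyer bears costs from that point.
Seller's account: goods 85322.73 + export clearance 310.96 = 85633.69
Buyer's account: origin terminal 271.44 + freight 2091.43 + insurance 386.81 + destination terminal 940.88 + duty 9045.35 + delivery 203.48 = 12939.39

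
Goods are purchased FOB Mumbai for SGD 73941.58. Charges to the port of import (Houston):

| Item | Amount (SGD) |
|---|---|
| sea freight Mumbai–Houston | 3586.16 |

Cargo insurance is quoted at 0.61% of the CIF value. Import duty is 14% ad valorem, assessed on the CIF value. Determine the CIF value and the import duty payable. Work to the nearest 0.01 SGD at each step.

CIF value: SGD 78003.56; import duty: SGD 10920.50

Let C be the CIF value. C = FOB price + freight + 0.61% × C
C − 0.61% × C = 73941.58 + 3586.16
0.9939 × C = 77527.74
C = 77527.74 / 0.9939 = 78003.56
Insurance premium = 0.61% × 78003.56 = 475.82
Import duty = 78003.56 × 14% = 10920.50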